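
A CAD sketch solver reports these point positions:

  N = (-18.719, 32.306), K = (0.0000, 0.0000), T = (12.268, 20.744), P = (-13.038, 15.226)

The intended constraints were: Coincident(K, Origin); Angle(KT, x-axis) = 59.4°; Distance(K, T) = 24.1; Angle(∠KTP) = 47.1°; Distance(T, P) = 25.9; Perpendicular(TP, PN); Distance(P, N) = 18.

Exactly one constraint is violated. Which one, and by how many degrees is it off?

Perpendicular(TP, PN) — off by 6.10°.

K = (0.00, 0.00) ✓; KT at 59.40° ✓; |KT| = 24.10 ✓; ∠KTP = 47.10° ✓; |TP| = 25.90 ✓; ∠(TP, PN) = 83.90° ✗; |PN| = 18.00 ✓.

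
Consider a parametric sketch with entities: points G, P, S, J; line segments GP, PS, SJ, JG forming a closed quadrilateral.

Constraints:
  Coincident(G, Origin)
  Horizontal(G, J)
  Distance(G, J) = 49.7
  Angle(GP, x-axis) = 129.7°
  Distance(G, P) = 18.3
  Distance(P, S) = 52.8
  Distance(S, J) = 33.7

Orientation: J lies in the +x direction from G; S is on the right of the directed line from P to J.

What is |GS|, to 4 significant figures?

34.61

G is at the origin; G and J share the same y with |GJ| = 49.7 and J in +x, so J = (49.7, 0). GP runs at 129.7° with |GP| = 18.3, so P = (-11.69, 14.08). S is determined by |PS| = 52.8 and |SJ| = 33.7 together: it lies at the intersection of circle(P, 52.8) and circle(J, 33.7). With |PJ| = 62.98, the foot of the radical line on PJ is 44.61 from P and the perpendicular offset is √(52.8² − 44.61²) = 28.25. Taking the right-of-PJ solution: S = (25.47, -23.43).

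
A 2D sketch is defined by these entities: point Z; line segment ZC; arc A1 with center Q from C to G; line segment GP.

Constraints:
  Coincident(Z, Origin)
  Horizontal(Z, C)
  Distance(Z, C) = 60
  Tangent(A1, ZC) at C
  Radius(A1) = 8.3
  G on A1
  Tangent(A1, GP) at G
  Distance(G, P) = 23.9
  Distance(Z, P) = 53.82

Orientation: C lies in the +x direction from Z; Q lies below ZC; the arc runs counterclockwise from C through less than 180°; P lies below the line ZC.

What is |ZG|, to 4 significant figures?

52.37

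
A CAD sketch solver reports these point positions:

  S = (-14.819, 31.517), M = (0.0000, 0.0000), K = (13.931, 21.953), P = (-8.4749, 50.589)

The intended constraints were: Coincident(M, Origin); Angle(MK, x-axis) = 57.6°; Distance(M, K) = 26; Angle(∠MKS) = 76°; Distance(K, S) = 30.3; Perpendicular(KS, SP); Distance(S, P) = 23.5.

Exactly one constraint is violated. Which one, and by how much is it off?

Distance(S, P) = 23.5 — off by 3.40.

M = (0.00, 0.00) ✓; MK at 57.60° ✓; |MK| = 26.00 ✓; ∠MKS = 76.00° ✓; |KS| = 30.30 ✓; ∠(KS, SP) = 90.00° ✓; |SP| = 20.10 ✗.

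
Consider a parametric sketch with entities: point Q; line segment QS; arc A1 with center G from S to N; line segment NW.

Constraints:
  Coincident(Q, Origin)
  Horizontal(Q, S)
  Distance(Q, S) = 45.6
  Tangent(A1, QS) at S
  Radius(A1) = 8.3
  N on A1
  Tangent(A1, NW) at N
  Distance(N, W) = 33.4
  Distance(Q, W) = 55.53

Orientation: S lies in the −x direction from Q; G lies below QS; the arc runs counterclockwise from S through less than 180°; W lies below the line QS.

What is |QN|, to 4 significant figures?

54.29

Q is at the origin; QS is horizontal with |QS| = 45.6 and S on the −x side, so S = (-45.60, 0.000). A1 meets QS tangentially, so GS is at right angles to QS, so G = S + (0, -8.3) = (-45.60, -8.300). Since GN ⟂ NW (tangency), |GW| = √(8.3² + 33.4²) = 34.42 regardless of where N sits on A1. So W lies on both circle(Q, 55.53) and circle(G, 34.42); the below-QS intersection is W = (-36.81, -41.57). N is the foot of the tangent from W: N = (-52.88, -12.29).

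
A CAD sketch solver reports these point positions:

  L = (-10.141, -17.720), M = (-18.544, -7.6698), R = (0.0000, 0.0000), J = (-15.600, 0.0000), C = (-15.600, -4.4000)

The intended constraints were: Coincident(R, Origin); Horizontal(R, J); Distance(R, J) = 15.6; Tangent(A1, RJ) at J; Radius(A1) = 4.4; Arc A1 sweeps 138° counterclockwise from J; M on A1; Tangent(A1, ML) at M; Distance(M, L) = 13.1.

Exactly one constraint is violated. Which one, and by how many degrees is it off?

Tangent(A1, ML) at M — off by 8.10°.

R = (0.00, 0.00) ✓; R.y = 0.00, J.y = 0.00 ✓; |RJ| = 15.60 ✓; ∠(CJ, JR) = 90.00° ✓; |CJ| = 4.400 ✓; bearing(C→M) − bearing(C→J) = 138.0° ✓; |CM| = 4.400 ✓; ∠(CM, ML) = 98.10° ✗; |ML| = 13.10 ✓.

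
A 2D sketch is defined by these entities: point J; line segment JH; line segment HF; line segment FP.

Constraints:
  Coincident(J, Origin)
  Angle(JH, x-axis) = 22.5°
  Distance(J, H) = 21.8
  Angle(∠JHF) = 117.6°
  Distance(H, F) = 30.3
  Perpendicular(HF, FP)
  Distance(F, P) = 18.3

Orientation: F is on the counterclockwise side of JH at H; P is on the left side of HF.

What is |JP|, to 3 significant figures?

40.4

J is at the origin; JH runs at 22.5° with length 21.8, so H = 21.8·(cos 22.5°, sin 22.5°) = (20.1, 8.34). ∠JHF = 117.6°, so HF runs at 22.5° + (180° − 117.6°) = 84.9° from the x-axis; with |HF| = 30.3, F = H + 30.3·(cos 84.9°, sin 84.9°) = (22.8, 38.5). The perpendicularity gives FP at right angles to HF; with |FP| = 18.3 on the left of HF, P = F + 18.3·(-0.996, 0.0889) = (4.61, 40.1). Then |JP| = |P − J| = 40.4.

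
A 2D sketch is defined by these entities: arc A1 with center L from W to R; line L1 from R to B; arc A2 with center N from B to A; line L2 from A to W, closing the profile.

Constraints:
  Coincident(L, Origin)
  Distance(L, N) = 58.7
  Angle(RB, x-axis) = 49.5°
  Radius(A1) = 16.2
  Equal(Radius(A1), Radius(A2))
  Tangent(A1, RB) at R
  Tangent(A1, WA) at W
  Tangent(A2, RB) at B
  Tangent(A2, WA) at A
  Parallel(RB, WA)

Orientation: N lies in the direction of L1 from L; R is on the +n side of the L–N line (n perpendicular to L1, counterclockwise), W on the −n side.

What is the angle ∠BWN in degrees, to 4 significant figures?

13.47°

The slot axis is L1's direction at 49.5°, so u = (cos 49.5°, sin 49.5°) = (0.6494, 0.7604) and n = (−sin 49.5°, cos 49.5°) = (-0.7604, 0.6494). L is at the origin and N lies 58.7 along u from L, so N = 58.7·u = (38.12, 44.64). Tangency of A1 to both parallel lines with radius 16.2 puts R and W at L ± 16.2·n: R = (-12.32, 10.52), W = (12.32, -10.52). Equal radii place B and A the same way about N: B = N + 16.2·n = (25.80, 55.16), A = N − 16.2·n = (50.44, 34.11). Then cos ∠BWN = WB·WN / (|WB||WN|), giving 13.47°.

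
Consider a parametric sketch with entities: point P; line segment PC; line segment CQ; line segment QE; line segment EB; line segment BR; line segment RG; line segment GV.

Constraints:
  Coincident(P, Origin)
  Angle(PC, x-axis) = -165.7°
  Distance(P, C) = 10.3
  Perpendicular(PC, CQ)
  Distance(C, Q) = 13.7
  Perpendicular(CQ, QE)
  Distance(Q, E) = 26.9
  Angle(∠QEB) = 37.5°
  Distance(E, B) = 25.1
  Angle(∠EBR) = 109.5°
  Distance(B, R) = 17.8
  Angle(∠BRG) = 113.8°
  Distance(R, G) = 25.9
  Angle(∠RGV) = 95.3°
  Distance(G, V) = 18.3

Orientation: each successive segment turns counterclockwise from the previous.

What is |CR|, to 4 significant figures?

11.35

P is at the origin; PC runs at -165.7° with length 10.3, so C = (-9.981, -2.544). The perpendicularity gives CQ at right angles to PC, so CQ runs at -75.70°; with |CQ| = 13.7, Q = (-6.597, -15.82). CQ is perpendicular to QE, so QE runs at 14.30°; with |QE| = 26.9, E = (19.47, -9.175). ∠QEB = 37.5° gives EB at 156.8° from the x-axis; with |EB| = 25.1, B = (-3.601, 0.7126). ∠EBR = 109.5° gives BR at -132.7° from the x-axis; with |BR| = 17.8, R = (-15.67, -12.37). Then |CR| = |R − C| = 11.35.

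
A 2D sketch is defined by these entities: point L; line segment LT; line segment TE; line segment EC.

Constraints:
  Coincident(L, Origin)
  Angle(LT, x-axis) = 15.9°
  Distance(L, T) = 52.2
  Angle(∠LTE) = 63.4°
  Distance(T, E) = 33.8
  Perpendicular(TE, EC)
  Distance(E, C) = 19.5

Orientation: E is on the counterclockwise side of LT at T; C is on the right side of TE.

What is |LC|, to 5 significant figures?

66.991

L is at the origin; LT runs at 15.9° with length 52.2, so T = 52.2·(cos 15.9°, sin 15.9°) = (50.203, 14.301). ∠LTE = 63.4°, so TE runs at 15.9° + (180° − 63.4°) = 132.50° from the x-axis; with |TE| = 33.8, E = T + 33.8·(cos 132.50°, sin 132.50°) = (27.368, 39.221). TE is perpendicular to EC; with |EC| = 19.5 on the right of TE, C = E + 19.5·(0.73728, 0.67559) = (41.745, 52.395). Then |LC| = |C − L| = 66.991.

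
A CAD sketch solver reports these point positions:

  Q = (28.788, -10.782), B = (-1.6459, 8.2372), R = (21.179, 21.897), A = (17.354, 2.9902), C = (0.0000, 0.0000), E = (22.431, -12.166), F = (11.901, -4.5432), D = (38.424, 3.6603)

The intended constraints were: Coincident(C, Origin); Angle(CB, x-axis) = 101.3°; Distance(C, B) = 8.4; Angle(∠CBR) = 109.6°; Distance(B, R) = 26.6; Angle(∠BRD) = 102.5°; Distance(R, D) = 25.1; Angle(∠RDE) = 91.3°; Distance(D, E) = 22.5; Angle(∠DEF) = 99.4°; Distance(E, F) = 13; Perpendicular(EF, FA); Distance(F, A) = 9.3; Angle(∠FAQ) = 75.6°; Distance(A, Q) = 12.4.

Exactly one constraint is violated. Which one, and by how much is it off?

Distance(A, Q) = 12.4 — off by 5.50.

C = (0.00, 0.00) ✓; CB at 101.3° ✓; |CB| = 8.400 ✓; ∠CBR = 109.6° ✓; |BR| = 26.60 ✓; ∠BRD = 102.5° ✓; |RD| = 25.10 ✓; ∠RDE = 91.30° ✓; |DE| = 22.50 ✓; ∠DEF = 99.40° ✓; |EF| = 13.00 ✓; ∠(EF, FA) = 90.00° ✓; |FA| = 9.300 ✓; ∠FAQ = 75.60° ✓; |AQ| = 17.90 ✗.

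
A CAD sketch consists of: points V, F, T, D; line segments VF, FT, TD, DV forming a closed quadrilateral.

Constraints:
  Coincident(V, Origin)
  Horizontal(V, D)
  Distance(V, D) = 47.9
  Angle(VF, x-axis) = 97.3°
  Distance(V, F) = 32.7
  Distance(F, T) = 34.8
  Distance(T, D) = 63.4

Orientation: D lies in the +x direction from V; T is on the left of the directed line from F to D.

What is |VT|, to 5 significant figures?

60.642

V is at the origin; V and D share the same y with |VD| = 47.9 and D in +x, so D = (47.9, 0). VF runs at 97.3° with |VF| = 32.7, so F = (-4.1550, 32.435). T is determined by |FT| = 34.8 and |TD| = 63.4 together: it lies at the intersection of circle(F, 34.8) and circle(D, 63.4). With |FD| = 61.333, the foot of the radical line on FD is 7.7709 from F and the perpendicular offset is √(34.8² − 7.7709²) = 33.921. Taking the left-of-FD solution: T = (20.379, 57.115).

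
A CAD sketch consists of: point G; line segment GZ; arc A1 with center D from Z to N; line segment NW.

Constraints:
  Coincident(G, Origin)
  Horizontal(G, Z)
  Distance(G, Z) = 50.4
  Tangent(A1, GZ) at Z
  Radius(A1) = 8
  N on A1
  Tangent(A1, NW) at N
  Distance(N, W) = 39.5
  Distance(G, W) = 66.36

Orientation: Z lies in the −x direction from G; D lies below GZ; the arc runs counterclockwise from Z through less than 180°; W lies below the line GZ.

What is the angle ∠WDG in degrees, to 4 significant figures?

92.44°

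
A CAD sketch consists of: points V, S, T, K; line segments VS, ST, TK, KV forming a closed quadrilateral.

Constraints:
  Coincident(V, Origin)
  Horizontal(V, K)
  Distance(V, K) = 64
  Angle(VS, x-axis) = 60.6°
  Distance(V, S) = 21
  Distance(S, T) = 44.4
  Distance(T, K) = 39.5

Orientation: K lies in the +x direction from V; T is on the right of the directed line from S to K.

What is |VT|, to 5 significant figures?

37.252

V is at the origin; VK is horizontal with |VK| = 64.0 and K in +x, so K = (64.0, 0). VS runs at 60.6° with |VS| = 21.0, so S = (10.309, 18.295). T is determined by |ST| = 44.4 and |TK| = 39.5 together: it lies at the intersection of circle(S, 44.4) and circle(K, 39.5). With |SK| = 56.723, the foot of the radical line on SK is 31.985 from S and the perpendicular offset is √(44.4² − 31.985²) = 30.795. Taking the right-of-SK solution: T = (30.652, -21.170).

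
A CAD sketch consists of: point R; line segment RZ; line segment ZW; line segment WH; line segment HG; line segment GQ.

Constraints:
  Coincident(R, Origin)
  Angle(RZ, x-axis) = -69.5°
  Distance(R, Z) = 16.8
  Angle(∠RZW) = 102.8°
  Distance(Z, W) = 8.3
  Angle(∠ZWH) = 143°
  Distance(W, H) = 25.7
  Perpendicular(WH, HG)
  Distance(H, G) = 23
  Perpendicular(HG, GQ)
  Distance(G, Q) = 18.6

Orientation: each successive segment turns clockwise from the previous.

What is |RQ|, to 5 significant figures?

7.3486

R is at the origin; RZ runs at -69.5° with length 16.8, so Z = (5.8835, -15.736). ∠RZW = 102.8° gives ZW at -146.70° from the x-axis; with |ZW| = 8.3, W = (-1.0537, -20.293). ∠ZWH = 143.0° gives WH at 176.30° from the x-axis; with |WH| = 25.7, H = (-26.700, -18.635). The perpendicularity gives HG at right angles to WH, so HG runs at 86.300°; with |HG| = 23.0, G = (-25.216, 4.3176). HG is perpendicular to GQ, so GQ runs at -3.7000°; with |GQ| = 18.6, Q = (-6.6547, 3.1173). Then |RQ| = |Q − R| = 7.3486.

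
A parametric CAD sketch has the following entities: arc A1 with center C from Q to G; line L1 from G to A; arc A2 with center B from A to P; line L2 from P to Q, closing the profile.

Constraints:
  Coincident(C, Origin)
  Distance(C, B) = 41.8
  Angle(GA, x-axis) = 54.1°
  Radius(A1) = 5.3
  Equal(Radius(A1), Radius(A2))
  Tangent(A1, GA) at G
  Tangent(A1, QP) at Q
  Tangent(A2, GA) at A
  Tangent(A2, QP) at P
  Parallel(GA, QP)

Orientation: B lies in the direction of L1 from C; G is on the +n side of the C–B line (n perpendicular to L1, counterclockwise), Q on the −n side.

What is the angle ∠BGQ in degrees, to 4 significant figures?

82.77°

C is at the origin and B lies 41.8 along u from C, so B = 41.8·u = (24.51, 33.86). Tangency of A1 to both parallel lines with radius 5.3 puts G and Q at C ± 5.3·n: G = (-4.293, 3.108), Q = (4.293, -3.108). Then cos ∠BGQ = GB·GQ / (|GB||GQ|), giving 82.77°.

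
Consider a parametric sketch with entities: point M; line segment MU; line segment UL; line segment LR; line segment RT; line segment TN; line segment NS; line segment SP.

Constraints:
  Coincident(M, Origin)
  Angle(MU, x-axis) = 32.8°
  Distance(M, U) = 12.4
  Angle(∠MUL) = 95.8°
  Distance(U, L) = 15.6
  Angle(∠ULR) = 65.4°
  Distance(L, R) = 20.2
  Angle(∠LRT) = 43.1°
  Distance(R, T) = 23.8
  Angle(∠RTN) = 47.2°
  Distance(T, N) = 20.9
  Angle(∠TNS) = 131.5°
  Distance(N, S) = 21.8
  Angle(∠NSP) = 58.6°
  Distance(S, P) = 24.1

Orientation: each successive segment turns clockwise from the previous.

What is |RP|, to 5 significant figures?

5.5023

M is at the origin; MU runs at 32.8° with length 12.4, so U = (10.423, 6.7172). ∠MUL = 95.8° gives UL at -51.400° from the x-axis; with |UL| = 15.6, L = (20.156, -5.4745). ∠ULR = 65.4° gives LR at -166.00° from the x-axis; with |LR| = 20.2, R = (0.55557, -10.361). ∠LRT = 43.1° gives RT at 57.100° from the x-axis; with |RT| = 23.8, T = (13.483, 9.6216). ∠RTN = 47.2° gives TN at -75.700° from the x-axis; with |TN| = 20.9, N = (18.645, -10.631). ∠TNS = 131.5° gives NS at -124.20° from the x-axis; with |NS| = 21.8, S = (6.3920, -28.661). ∠NSP = 58.6° gives SP at 114.40° from the x-axis; with |SP| = 24.1, P = (-3.5638, -6.7137). Then |RP| = |P − R| = 5.5023.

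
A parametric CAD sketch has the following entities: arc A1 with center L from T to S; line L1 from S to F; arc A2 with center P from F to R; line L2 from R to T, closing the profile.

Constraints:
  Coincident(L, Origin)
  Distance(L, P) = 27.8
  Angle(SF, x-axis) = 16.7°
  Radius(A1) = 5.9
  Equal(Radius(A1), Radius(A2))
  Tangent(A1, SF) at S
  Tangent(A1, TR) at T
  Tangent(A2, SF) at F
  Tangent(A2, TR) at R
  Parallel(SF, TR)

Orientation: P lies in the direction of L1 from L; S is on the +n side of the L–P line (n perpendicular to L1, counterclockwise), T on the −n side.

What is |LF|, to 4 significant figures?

28.42

The slot axis is L1's direction at 16.7°, so u = (cos 16.7°, sin 16.7°) = (0.9578, 0.2874) and n = (−sin 16.7°, cos 16.7°) = (-0.2874, 0.9578). L is at the origin and P lies 27.8 along u from L, so P = 27.8·u = (26.63, 7.989). Tangency of A1 to both parallel lines with radius 5.9 puts S and T at L ± 5.9·n: S = (-1.695, 5.651), T = (1.695, -5.651). Equal radii place F and R the same way about P: F = P + 5.9·n = (24.93, 13.64), R = P − 5.9·n = (28.32, 2.337). Then |LF| = |F − L| = 28.42.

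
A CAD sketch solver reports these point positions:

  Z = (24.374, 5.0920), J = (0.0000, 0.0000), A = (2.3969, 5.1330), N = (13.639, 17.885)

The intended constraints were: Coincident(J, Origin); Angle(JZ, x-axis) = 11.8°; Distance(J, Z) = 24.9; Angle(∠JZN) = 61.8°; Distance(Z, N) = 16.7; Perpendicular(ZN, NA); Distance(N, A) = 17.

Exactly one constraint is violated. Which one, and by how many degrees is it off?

Perpendicular(ZN, NA) — off by 8.60°.

J = (0.00, 0.00) ✓; JZ at 11.80° ✓; |JZ| = 24.90 ✓; ∠JZN = 61.80° ✓; |ZN| = 16.70 ✓; ∠(ZN, NA) = 98.60° ✗; |NA| = 17.00 ✓.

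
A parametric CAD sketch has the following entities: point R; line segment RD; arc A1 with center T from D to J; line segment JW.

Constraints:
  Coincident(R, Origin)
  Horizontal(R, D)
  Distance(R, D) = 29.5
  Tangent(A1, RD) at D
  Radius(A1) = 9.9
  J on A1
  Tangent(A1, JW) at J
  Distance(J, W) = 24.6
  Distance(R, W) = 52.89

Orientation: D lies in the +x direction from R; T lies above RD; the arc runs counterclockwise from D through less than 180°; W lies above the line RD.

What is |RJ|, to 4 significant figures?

40.51

Checks: |TJ| = 9.900 ✓; ∠(TJ, JW) = 90.00° ✓; |JW| = 24.60 ✓; |RW| = 52.89 ✓.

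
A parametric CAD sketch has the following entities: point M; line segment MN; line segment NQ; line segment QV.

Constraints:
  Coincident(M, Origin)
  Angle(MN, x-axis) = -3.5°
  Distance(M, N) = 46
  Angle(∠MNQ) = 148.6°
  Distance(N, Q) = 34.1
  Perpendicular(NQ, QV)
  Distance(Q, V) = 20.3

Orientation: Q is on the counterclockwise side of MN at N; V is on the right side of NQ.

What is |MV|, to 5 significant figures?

85.684

M is at the origin; MN runs at -3.5° with length 46.0, so N = 46.0·(cos -3.5°, sin -3.5°) = (45.914, -2.8082). ∠MNQ = 148.6°, so NQ runs at -3.5° + (180° − 148.6°) = 27.900° from the x-axis; with |NQ| = 34.1, Q = N + 34.1·(cos 27.900°, sin 27.900°) = (76.051, 13.148). NQ ⟂ QV; with |QV| = 20.3 on the right of NQ, V = Q + 20.3·(0.46793, -0.88377) = (85.550, -4.7923). Then |MV| = |V − M| = 85.684.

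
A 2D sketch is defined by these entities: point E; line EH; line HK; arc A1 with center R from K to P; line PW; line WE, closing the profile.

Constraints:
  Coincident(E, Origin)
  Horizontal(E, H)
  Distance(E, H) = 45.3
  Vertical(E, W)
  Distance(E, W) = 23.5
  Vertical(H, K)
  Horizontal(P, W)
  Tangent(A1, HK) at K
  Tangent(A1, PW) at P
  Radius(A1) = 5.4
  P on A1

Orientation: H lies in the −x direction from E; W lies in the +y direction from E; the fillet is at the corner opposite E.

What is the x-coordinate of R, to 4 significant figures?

-39.90

E is at the origin; EH is horizontal with |EH| = 45.3 and H on the −x side, so H = (-45.30, 0.000). E and W share the same x with |EW| = 23.5 and W on the +y side, so W = (0.000, 23.50). The virtual corner opposite E is at (-45.30, 23.50). Tangency of A1 to HK means the radius RK is perpendicular to HK and A1 meets PW tangentially, so RP is at right angles to PW, with radius 5.4, so the center R sits 5.4 in from both sides at R = (-39.90, 18.10). So R.x = -39.90.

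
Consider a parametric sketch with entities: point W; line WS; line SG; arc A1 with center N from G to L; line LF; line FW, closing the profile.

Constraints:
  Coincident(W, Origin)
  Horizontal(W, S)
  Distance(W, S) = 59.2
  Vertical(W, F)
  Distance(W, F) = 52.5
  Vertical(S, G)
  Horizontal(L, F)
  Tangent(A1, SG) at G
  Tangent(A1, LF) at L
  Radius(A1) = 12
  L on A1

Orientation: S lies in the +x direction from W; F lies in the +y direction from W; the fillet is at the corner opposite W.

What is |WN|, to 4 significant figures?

62.19

W and F share the same x with |WF| = 52.5 and F on the +y side, so F = (0.000, 52.50). The virtual corner opposite W is at (59.20, 52.50). The tangent condition forces NG to be normal to SG and since A1 is tangent to LF there, NL ⟂ LF, with radius 12.0, so the center N sits 12.0 in from both sides at N = (47.20, 40.50). Then |WN| = |N − W| = 62.19.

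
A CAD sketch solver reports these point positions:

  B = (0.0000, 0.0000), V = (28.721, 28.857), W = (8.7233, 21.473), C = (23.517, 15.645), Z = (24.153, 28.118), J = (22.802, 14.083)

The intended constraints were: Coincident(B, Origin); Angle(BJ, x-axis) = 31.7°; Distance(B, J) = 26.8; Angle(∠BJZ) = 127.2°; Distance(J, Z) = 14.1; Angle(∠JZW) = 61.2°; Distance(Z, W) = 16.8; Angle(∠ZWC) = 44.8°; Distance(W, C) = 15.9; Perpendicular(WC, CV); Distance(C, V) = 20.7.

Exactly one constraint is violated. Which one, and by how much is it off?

Distance(C, V) = 20.7 — off by 6.50.

B = (0.00, 0.00) ✓; BJ at 31.70° ✓; |BJ| = 26.80 ✓; ∠BJZ = 127.2° ✓; |JZ| = 14.10 ✓; ∠JZW = 61.20° ✓; |ZW| = 16.80 ✓; ∠ZWC = 44.80° ✓; |WC| = 15.90 ✓; ∠(WC, CV) = 90.00° ✓; |CV| = 14.20 ✗.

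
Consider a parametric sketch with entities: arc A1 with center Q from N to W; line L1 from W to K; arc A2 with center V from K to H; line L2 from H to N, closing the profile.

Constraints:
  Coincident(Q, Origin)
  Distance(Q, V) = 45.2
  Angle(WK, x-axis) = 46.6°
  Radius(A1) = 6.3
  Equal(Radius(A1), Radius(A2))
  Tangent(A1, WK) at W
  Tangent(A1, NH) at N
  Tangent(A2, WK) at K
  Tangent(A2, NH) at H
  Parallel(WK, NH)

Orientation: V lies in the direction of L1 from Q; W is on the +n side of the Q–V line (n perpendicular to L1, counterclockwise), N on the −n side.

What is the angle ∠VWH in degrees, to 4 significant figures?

7.642°

Tangency of A1 to both parallel lines with radius 6.3 puts W and N at Q ± 6.3·n: W = (-4.577, 4.329), N = (4.577, -4.329). Equal radii place K and H the same way about V: K = V + 6.3·n = (26.48, 37.17), H = V − 6.3·n = (35.63, 28.51). Then cos ∠VWH = WV·WH / (|WV||WH|), giving 7.642°.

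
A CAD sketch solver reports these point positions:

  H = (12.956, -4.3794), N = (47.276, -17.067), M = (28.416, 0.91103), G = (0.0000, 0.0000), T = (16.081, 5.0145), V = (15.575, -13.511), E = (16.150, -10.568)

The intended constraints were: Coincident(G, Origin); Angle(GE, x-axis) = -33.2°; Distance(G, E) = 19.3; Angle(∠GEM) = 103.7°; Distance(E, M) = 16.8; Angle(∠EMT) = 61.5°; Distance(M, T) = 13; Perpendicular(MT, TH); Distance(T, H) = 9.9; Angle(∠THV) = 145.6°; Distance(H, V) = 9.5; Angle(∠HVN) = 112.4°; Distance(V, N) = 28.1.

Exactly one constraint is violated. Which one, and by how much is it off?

Distance(V, N) = 28.1 — off by 3.80.

G = (0.00, 0.00) ✓; GE at -33.20° ✓; |GE| = 19.30 ✓; ∠GEM = 103.7° ✓; |EM| = 16.80 ✓; ∠EMT = 61.50° ✓; |MT| = 13.00 ✓; ∠(MT, TH) = 90.00° ✓; |TH| = 9.900 ✓; ∠THV = 145.6° ✓; |HV| = 9.500 ✓; ∠HVN = 112.4° ✓; |VN| = 31.90 ✗.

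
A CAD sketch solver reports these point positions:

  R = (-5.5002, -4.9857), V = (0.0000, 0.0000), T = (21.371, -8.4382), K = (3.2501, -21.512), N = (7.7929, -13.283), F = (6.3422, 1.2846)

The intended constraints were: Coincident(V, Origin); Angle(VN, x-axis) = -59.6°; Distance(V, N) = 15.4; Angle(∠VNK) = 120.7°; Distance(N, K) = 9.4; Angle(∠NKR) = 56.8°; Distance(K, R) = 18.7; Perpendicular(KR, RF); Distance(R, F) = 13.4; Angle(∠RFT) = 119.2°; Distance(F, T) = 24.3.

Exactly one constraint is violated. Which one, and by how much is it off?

Distance(F, T) = 24.3 — off by 6.40.

V = (0.00, 0.00) ✓; VN at -59.60° ✓; |VN| = 15.40 ✓; ∠VNK = 120.7° ✓; |NK| = 9.400 ✓; ∠NKR = 56.80° ✓; |KR| = 18.70 ✓; ∠(KR, RF) = 90.00° ✓; |RF| = 13.40 ✓; ∠RFT = 119.2° ✓; |FT| = 17.90 ✗.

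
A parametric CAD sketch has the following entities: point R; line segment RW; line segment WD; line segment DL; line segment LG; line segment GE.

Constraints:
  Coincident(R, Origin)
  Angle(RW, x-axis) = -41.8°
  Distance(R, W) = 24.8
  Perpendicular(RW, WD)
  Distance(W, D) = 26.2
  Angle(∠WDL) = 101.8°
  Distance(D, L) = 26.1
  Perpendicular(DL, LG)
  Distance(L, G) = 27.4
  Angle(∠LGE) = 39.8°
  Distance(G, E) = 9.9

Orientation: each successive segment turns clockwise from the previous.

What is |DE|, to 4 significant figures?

27.97

R is at the origin; RW runs at -41.8° with length 24.8, so W = (18.49, -16.53). RW ⟂ WD, so WD runs at -131.8°; with |WD| = 26.2, D = (1.025, -36.06). ∠WDL = 101.8° gives DL at 150.0° from the x-axis; with |DL| = 26.1, L = (-21.58, -23.01). DL is perpendicular to LG, so LG runs at 60.00°; with |LG| = 27.4, G = (-7.879, 0.7176). ∠LGE = 39.8° gives GE at -80.20° from the x-axis; with |GE| = 9.9, E = (-6.194, -9.038). Then |DE| = |E − D| = 27.97.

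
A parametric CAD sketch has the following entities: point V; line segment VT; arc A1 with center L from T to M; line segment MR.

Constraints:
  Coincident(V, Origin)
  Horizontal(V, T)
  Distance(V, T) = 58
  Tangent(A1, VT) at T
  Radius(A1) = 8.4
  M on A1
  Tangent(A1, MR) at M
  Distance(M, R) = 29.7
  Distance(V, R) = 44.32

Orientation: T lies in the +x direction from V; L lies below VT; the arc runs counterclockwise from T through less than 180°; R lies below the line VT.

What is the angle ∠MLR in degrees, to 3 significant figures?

74.2°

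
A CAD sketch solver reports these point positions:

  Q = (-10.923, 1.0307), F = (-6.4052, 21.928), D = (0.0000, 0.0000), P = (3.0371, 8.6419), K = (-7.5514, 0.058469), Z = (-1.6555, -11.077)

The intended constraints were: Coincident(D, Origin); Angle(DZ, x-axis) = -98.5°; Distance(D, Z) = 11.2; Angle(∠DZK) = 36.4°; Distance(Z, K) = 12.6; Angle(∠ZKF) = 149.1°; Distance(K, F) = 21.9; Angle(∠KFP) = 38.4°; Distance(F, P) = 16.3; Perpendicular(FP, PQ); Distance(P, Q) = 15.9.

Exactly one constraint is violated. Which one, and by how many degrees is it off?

Perpendicular(FP, PQ) — off by 6.80°.

D = (0.00, 0.00) ✓; DZ at -98.50° ✓; |DZ| = 11.20 ✓; ∠DZK = 36.40° ✓; |ZK| = 12.60 ✓; ∠ZKF = 149.1° ✓; |KF| = 21.90 ✓; ∠KFP = 38.40° ✓; |FP| = 16.30 ✓; ∠(FP, PQ) = 96.80° ✗; |PQ| = 15.90 ✓.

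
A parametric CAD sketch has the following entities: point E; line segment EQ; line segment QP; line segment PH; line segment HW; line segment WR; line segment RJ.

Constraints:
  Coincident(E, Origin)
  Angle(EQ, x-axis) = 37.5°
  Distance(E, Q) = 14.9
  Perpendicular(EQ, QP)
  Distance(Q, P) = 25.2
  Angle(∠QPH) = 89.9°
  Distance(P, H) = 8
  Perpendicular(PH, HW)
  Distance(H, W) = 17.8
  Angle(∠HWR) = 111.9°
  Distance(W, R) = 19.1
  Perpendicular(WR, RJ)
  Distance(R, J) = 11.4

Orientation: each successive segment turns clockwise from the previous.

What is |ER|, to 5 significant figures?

24.667

E is at the origin; EQ runs at 37.5° with length 14.9, so Q = (11.821, 9.0705). EQ is perpendicular to QP, so QP runs at -52.500°; with |QP| = 25.2, P = (27.162, -10.922). ∠QPH = 89.9° gives PH at -142.60° from the x-axis; with |PH| = 8.0, H = (20.806, -15.781). PH ⟂ HW, so HW runs at 127.40°; with |HW| = 17.8, W = (9.9951, -1.6404). ∠HWR = 111.9° gives WR at 59.300° from the x-axis; with |WR| = 19.1, R = (19.747, 14.783). Then |ER| = |R − E| = 24.667.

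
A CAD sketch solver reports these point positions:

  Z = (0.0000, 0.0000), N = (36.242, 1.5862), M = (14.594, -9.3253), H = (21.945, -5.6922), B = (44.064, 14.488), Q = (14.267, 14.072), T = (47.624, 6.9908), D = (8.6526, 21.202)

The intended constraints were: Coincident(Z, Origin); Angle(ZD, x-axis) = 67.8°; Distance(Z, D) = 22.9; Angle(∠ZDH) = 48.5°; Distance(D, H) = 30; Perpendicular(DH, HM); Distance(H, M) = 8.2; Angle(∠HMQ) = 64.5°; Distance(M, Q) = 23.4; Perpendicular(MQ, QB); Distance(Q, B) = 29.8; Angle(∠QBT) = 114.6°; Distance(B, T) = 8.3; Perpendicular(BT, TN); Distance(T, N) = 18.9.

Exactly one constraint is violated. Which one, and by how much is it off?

Distance(T, N) = 18.9 — off by 6.30.

Z = (0.00, 0.00) ✓; ZD at 67.80° ✓; |ZD| = 22.90 ✓; ∠ZDH = 48.50° ✓; |DH| = 30.00 ✓; ∠(DH, HM) = 90.00° ✓; |HM| = 8.200 ✓; ∠HMQ = 64.50° ✓; |MQ| = 23.40 ✓; ∠(MQ, QB) = 90.00° ✓; |QB| = 29.80 ✓; ∠QBT = 114.6° ✓; |BT| = 8.299 ✓; ∠(BT, TN) = 90.00° ✓; |TN| = 12.60 ✗.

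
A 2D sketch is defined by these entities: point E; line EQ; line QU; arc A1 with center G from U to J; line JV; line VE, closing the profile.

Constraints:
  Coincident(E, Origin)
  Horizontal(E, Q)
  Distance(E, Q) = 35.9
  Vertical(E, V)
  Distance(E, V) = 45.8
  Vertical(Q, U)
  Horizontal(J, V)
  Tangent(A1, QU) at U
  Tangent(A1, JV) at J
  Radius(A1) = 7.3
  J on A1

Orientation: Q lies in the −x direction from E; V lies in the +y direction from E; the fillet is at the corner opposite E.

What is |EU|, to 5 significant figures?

52.641

E is at the origin; E and Q share the same y with |EQ| = 35.9 and Q on the −x side, so Q = (-35.900, 0.0000). E and V share the same x with |EV| = 45.8 and V on the +y side, so V = (0.0000, 45.800). The virtual corner opposite E is at (-35.900, 45.800). The tangent condition forces GU to be normal to QU and tangency of A1 to JV means the radius GJ is perpendicular to JV, with radius 7.3, so the center G sits 7.3 in from both sides at G = (-28.600, 38.500). That places the tangent points at U = (-35.900, 38.500) on QU and J = (-28.600, 45.800) on JV. Then |EU| = |U − E| = 52.641.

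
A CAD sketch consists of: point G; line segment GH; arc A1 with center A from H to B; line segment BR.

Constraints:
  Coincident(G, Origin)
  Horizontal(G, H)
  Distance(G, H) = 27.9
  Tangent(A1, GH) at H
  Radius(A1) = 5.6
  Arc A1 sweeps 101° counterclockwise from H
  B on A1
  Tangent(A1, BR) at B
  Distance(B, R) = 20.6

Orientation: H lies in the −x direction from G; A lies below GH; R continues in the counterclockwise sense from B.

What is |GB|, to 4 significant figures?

34.06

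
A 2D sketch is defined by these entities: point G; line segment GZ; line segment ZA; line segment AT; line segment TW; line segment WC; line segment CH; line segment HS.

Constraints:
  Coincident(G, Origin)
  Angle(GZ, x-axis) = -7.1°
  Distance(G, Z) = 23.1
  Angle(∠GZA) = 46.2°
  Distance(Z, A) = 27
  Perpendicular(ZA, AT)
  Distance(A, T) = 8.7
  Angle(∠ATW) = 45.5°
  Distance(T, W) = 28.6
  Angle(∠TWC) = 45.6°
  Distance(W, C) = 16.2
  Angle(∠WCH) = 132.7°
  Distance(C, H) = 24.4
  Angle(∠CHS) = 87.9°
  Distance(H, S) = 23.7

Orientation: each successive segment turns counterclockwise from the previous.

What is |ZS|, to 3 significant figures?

30.9

∠WCH = 132.7° gives CH at 173° from the x-axis; with |CH| = 24.4, H = (-5.57, 25.4). ∠CHS = 87.9° gives HS at -95.0° from the x-axis; with |HS| = 23.7, S = (-7.63, 1.80). Then |ZS| = |S − Z| = 30.9.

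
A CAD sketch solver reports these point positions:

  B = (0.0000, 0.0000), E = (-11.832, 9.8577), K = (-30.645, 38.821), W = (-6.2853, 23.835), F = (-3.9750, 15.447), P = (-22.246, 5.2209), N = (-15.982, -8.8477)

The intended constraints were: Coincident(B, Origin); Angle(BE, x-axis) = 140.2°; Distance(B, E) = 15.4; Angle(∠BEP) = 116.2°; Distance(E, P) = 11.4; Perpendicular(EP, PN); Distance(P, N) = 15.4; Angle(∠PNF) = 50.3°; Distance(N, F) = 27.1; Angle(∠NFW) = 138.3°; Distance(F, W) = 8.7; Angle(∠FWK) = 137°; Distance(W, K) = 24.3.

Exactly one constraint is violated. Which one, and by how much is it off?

Distance(W, K) = 24.3 — off by 4.30.

B = (0.00, 0.00) ✓; BE at 140.2° ✓; |BE| = 15.40 ✓; ∠BEP = 116.2° ✓; |EP| = 11.40 ✓; ∠(EP, PN) = 90.00° ✓; |PN| = 15.40 ✓; ∠PNF = 50.30° ✓; |NF| = 27.10 ✓; ∠NFW = 138.3° ✓; |FW| = 8.700 ✓; ∠FWK = 137.0° ✓; |WK| = 28.60 ✗.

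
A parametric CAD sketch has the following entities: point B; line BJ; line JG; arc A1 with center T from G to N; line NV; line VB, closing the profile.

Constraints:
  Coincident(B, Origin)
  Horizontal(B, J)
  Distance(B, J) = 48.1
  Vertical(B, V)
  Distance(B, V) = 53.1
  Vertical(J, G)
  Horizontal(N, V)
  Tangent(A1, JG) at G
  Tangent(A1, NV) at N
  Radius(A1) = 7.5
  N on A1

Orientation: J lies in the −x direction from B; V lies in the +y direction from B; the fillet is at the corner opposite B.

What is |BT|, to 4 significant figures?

61.06

BV is vertical with |BV| = 53.1 and V on the +y side, so V = (0.000, 53.10). The virtual corner opposite B is at (-48.10, 53.10). The tangent condition forces TG to be normal to JG and the tangent condition forces TN to be normal to NV, with radius 7.5, so the center T sits 7.5 in from both sides at T = (-40.60, 45.60). Then |BT| = |T − B| = 61.06.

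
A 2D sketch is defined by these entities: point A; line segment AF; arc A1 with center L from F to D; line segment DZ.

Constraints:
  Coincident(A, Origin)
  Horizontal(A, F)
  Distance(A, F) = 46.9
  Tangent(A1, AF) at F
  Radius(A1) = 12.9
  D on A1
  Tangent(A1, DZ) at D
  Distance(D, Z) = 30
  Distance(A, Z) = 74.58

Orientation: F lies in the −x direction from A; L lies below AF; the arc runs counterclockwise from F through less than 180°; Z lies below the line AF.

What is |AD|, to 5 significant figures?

60.994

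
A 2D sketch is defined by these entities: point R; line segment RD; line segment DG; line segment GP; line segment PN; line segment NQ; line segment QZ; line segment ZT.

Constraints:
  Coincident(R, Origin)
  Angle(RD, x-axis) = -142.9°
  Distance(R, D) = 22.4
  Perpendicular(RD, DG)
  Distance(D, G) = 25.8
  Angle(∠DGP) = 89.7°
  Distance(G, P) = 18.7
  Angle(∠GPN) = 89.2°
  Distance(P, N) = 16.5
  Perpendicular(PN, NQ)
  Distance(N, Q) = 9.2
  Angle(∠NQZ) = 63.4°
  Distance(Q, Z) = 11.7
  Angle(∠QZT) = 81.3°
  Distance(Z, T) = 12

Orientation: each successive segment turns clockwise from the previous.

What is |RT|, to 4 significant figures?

12.76

∠NQZ = 63.4° gives QZ at 99.40° from the x-axis; with |QZ| = 11.7, Z = (-18.11, 11.05). ∠QZT = 81.3° gives ZT at 0.7000° from the x-axis; with |ZT| = 12.0, T = (-6.111, 11.20). Then |RT| = |T − R| = 12.76.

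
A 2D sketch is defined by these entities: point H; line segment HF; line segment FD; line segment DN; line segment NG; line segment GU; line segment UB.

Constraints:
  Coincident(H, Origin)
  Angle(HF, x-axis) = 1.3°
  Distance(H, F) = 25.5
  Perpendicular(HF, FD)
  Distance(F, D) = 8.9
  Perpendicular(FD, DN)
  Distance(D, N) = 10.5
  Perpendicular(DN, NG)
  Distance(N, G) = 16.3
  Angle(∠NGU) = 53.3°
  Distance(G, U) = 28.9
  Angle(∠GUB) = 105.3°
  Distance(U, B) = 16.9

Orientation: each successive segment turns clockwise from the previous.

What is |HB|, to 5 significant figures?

40.988

H is at the origin; HF runs at 1.3° with length 25.5, so F = (25.493, 0.57853). HF is perpendicular to FD, so FD runs at -88.700°; with |FD| = 8.9, D = (25.695, -8.3192). FD ⟂ DN, so DN runs at -178.70°; with |DN| = 10.5, N = (15.198, -8.5574). DN is perpendicular to NG, so NG runs at 91.300°; with |NG| = 16.3, G = (14.828, 7.7384). ∠NGU = 53.3° gives GU at -35.400° from the x-axis; with |GU| = 28.9, U = (38.385, -9.0028). ∠GUB = 105.3° gives UB at -110.10° from the x-axis; with |UB| = 16.9, B = (32.578, -24.874). Then |HB| = |B − H| = 40.988.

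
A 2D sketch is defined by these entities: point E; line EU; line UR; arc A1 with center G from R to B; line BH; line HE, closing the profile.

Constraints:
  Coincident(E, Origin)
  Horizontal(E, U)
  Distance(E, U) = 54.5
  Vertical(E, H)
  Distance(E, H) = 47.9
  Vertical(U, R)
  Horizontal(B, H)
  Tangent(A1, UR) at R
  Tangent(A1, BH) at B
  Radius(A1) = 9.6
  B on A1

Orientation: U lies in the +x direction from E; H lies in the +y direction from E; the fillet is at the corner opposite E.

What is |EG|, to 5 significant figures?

59.016

E is at the origin; E and U share the same y with |EU| = 54.5 and U on the +x side, so U = (54.500, 0.0000). EH is vertical with |EH| = 47.9 and H on the +y side, so H = (0.0000, 47.900). The virtual corner opposite E is at (54.500, 47.900). Tangency of A1 to UR means the radius GR is perpendicular to UR and the tangent condition forces GB to be normal to BH, with radius 9.6, so the center G sits 9.6 in from both sides at G = (44.900, 38.300). Then |EG| = |G − E| = 59.016.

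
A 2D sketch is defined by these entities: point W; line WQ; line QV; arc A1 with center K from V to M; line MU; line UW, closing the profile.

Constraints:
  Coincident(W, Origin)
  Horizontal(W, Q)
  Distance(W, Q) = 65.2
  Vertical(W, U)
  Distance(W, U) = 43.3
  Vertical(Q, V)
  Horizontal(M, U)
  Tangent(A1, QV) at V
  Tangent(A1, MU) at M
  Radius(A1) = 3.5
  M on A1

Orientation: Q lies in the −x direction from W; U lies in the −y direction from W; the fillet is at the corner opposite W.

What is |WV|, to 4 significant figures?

76.39

The virtual corner opposite W is at (-65.20, -43.30). The tangent condition forces KV to be normal to QV and A1 meets MU tangentially, so KM is at right angles to MU, with radius 3.5, so the center K sits 3.5 in from both sides at K = (-61.70, -39.80). That places the tangent points at V = (-65.20, -39.80) on QV and M = (-61.70, -43.30) on MU. Then |WV| = |V − W| = 76.39.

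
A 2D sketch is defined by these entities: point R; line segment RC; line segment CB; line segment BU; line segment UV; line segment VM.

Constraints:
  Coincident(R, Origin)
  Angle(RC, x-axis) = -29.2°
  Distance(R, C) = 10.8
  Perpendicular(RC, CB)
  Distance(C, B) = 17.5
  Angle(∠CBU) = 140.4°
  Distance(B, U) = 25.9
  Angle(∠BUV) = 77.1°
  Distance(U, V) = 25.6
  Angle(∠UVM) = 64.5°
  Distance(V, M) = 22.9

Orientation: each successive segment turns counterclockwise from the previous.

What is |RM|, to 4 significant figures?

12.43

∠BUV = 77.1° gives UV at -156.7° from the x-axis; with |UV| = 25.6, V = (-10.22, 25.36). ∠UVM = 64.5° gives VM at -41.20° from the x-axis; with |VM| = 22.9, M = (7.008, 10.27). Then |RM| = |M − R| = 12.43.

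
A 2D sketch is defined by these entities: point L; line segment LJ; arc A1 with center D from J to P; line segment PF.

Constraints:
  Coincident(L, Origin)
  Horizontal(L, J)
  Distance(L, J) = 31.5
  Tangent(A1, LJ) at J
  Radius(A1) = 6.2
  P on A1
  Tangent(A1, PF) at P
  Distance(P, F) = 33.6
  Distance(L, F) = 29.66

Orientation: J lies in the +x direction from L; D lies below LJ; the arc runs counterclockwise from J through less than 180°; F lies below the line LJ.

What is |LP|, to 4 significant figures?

26.70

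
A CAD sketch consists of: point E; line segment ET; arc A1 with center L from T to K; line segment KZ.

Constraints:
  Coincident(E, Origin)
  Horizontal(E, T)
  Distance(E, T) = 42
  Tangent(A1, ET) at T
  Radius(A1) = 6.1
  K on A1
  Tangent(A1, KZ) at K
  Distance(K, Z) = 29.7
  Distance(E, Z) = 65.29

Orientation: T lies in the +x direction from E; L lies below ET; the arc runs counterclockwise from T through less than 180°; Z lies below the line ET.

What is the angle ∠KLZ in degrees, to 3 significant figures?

78.4°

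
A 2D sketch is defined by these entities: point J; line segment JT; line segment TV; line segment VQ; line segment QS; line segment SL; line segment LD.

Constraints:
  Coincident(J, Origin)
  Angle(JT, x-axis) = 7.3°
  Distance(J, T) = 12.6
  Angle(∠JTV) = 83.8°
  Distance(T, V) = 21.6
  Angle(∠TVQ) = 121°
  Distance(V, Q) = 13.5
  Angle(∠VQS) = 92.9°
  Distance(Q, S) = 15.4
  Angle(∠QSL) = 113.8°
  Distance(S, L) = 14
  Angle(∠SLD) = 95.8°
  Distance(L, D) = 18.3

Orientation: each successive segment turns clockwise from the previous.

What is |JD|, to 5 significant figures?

19.457

J is at the origin; JT runs at 7.3° with length 12.6, so T = (12.498, 1.6010). ∠JTV = 83.8° gives TV at -88.900° from the x-axis; with |TV| = 21.6, V = (12.913, -19.995). ∠TVQ = 121.0° gives VQ at -147.90° from the x-axis; with |VQ| = 13.5, Q = (1.4764, -27.169). ∠VQS = 92.9° gives QS at 125.00° from the x-axis; with |QS| = 15.4, S = (-7.3567, -14.554). ∠QSL = 113.8° gives SL at 58.800° from the x-axis; with |SL| = 14.0, L = (-0.10431, -2.5788). ∠SLD = 95.8° gives LD at -25.400° from the x-axis; with |LD| = 18.3, D = (16.427, -10.428). Then |JD| = |D − J| = 19.457.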